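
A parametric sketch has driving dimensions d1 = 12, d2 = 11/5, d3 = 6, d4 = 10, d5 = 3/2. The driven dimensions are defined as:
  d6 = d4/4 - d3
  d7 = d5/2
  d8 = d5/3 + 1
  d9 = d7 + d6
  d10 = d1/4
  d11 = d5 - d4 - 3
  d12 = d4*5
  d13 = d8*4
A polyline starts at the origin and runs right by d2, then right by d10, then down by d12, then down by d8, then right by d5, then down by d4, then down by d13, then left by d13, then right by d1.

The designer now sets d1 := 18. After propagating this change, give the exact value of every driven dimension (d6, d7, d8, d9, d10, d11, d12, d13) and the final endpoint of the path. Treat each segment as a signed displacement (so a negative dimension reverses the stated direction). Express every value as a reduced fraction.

Apply edit: d1 := 18
  d6 = d4/4 - d3 = -7/2
  d7 = d5/2 = 3/4
  d8 = d5/3 + 1 = 3/2
  d9 = d7 + d6 = -11/4
  d10 = d1/4 = 9/2
  d11 = d5 - d4 - 3 = -23/2
  d12 = d4*5 = 50
  d13 = d8*4 = 6
Walk from origin (0, 0):
  seg 1: right by d2 = 11/5 → (11/5, 0)
  seg 2: right by d10 = 9/2 → (67/10, 0)
  seg 3: down by d12 = 50 → (67/10, -50)
  seg 4: down by d8 = 3/2 → (67/10, -103/2)
  seg 5: right by d5 = 3/2 → (41/5, -103/2)
  seg 6: down by d4 = 10 → (41/5, -123/2)
  seg 7: down by d13 = 6 → (41/5, -135/2)
  seg 8: left by d13 = 6 → (11/5, -135/2)
  seg 9: right by d1 = 18 → (101/5, -135/2)

d6 = -7/2
d7 = 3/4
d8 = 3/2
d9 = -11/4
d10 = 9/2
d11 = -23/2
d12 = 50
d13 = 6
endpoint = (101/5, -135/2)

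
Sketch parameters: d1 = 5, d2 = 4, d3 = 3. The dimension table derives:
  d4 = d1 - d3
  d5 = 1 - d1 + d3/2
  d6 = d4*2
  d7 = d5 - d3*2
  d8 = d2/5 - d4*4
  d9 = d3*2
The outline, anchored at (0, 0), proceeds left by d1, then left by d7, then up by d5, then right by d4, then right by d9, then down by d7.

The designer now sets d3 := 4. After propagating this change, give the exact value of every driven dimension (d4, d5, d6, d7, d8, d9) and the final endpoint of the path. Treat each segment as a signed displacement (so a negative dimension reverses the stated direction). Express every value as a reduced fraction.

Apply edit: d3 := 4
  d4 = d1 - d3 = 1
  d5 = 1 - d1 + d3/2 = -2
  d6 = d4*2 = 2
  d7 = d5 - d3*2 = -10
  d8 = d2/5 - d4*4 = -16/5
  d9 = d3*2 = 8
Walk from origin (0, 0):
  seg 1: left by d1 = 5 → (-5, 0)
  seg 2: left by d7 = -10 → (5, 0)
  seg 3: up by d5 = -2 → (5, -2)
  seg 4: right by d4 = 1 → (6, -2)
  seg 5: right by d9 = 8 → (14, -2)
  seg 6: down by d7 = -10 → (14, 8)

d4 = 1
d5 = -2
d6 = 2
d7 = -10
d8 = -16/5
d9 = 8
endpoint = (14, 8)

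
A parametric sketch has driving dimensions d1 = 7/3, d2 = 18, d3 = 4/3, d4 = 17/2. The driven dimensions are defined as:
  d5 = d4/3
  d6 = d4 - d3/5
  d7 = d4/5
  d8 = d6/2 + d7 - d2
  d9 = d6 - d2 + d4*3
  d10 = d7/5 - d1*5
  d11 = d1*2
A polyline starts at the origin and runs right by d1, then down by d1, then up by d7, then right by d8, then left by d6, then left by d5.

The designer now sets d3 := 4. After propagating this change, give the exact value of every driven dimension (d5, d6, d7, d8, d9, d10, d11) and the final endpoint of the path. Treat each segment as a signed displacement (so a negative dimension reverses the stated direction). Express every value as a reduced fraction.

d5 = 17/6
d6 = 77/10
d7 = 17/10
d8 = -249/20
d9 = 76/5
d10 = -1699/150
d11 = 14/3
endpoint = (-413/20, -19/30)

Apply edit: d3 := 4
  d5 = d4/3 = 17/6
  d6 = d4 - d3/5 = 77/10
  d7 = d4/5 = 17/10
  d8 = d6/2 + d7 - d2 = -249/20
  d9 = d6 - d2 + d4*3 = 76/5
  d10 = d7/5 - d1*5 = -1699/150
  d11 = d1*2 = 14/3
Walk from origin (0, 0):
  seg 1: right by d1 = 7/3 → (7/3, 0)
  seg 2: down by d1 = 7/3 → (7/3, -7/3)
  seg 3: up by d7 = 17/10 → (7/3, -19/30)
  seg 4: right by d8 = -249/20 → (-607/60, -19/30)
  seg 5: left by d6 = 77/10 → (-1069/60, -19/30)
  seg 6: left by d5 = 17/6 → (-413/20, -19/30)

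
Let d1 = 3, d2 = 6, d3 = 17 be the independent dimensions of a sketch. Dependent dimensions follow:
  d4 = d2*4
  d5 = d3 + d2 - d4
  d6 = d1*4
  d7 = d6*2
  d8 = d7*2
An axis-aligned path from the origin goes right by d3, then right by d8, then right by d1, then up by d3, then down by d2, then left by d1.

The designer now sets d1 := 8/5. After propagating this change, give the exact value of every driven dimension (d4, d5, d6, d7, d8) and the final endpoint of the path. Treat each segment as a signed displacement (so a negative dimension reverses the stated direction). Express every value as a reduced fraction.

d4 = 24
d5 = -1
d6 = 32/5
d7 = 64/5
d8 = 128/5
endpoint = (213/5, 11)

Apply edit: d1 := 8/5
  d4 = d2*4 = 24
  d5 = d3 + d2 - d4 = -1
  d6 = d1*4 = 32/5
  d7 = d6*2 = 64/5
  d8 = d7*2 = 128/5
Walk from origin (0, 0):
  seg 1: right by d3 = 17 → (17, 0)
  seg 2: right by d8 = 128/5 → (213/5, 0)
  seg 3: right by d1 = 8/5 → (221/5, 0)
  seg 4: up by d3 = 17 → (221/5, 17)
  seg 5: down by d2 = 6 → (221/5, 11)
  seg 6: left by d1 = 8/5 → (213/5, 11)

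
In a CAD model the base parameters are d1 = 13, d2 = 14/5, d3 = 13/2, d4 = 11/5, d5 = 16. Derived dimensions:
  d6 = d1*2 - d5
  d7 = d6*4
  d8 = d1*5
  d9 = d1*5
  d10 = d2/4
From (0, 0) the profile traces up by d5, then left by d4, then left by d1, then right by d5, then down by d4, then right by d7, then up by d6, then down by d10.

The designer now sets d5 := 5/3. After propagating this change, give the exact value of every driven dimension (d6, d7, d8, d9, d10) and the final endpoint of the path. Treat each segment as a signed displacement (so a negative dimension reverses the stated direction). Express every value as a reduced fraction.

Apply edit: d5 := 5/3
  d6 = d1*2 - d5 = 73/3
  d7 = d6*4 = 292/3
  d8 = d1*5 = 65
  d9 = d1*5 = 65
  d10 = d2/4 = 7/10
Walk from origin (0, 0):
  seg 1: up by d5 = 5/3 → (0, 5/3)
  seg 2: left by d4 = 11/5 → (-11/5, 5/3)
  seg 3: left by d1 = 13 → (-76/5, 5/3)
  seg 4: right by d5 = 5/3 → (-203/15, 5/3)
  seg 5: down by d4 = 11/5 → (-203/15, -8/15)
  seg 6: right by d7 = 292/3 → (419/5, -8/15)
  seg 7: up by d6 = 73/3 → (419/5, 119/5)
  seg 8: down by d10 = 7/10 → (419/5, 231/10)

d6 = 73/3
d7 = 292/3
d8 = 65
d9 = 65
d10 = 7/10
endpoint = (419/5, 231/10)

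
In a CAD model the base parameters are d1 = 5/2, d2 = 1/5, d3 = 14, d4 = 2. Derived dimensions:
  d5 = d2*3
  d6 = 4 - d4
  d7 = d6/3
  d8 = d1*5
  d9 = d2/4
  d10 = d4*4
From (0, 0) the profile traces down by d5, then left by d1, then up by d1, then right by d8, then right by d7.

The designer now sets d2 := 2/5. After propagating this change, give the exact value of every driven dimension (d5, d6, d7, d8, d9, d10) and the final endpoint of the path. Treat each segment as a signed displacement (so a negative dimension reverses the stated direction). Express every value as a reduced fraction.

Apply edit: d2 := 2/5
  d5 = d2*3 = 6/5
  d6 = 4 - d4 = 2
  d7 = d6/3 = 2/3
  d8 = d1*5 = 25/2
  d9 = d2/4 = 1/10
  d10 = d4*4 = 8
Walk from origin (0, 0):
  seg 1: down by d5 = 6/5 → (0, -6/5)
  seg 2: left by d1 = 5/2 → (-5/2, -6/5)
  seg 3: up by d1 = 5/2 → (-5/2, 13/10)
  seg 4: right by d8 = 25/2 → (10, 13/10)
  seg 5: right by d7 = 2/3 → (32/3, 13/10)

d5 = 6/5
d6 = 2
d7 = 2/3
d8 = 25/2
d9 = 1/10
d10 = 8
endpoint = (32/3, 13/10)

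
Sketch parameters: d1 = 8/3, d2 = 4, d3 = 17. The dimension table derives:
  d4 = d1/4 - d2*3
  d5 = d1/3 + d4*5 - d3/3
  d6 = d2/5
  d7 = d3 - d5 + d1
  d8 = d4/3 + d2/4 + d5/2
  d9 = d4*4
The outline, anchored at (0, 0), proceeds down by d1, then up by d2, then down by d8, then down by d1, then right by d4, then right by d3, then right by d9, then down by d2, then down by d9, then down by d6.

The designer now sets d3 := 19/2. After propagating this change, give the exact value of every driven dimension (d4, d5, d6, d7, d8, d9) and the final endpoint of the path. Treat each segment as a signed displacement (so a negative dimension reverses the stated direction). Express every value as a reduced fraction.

Apply edit: d3 := 19/2
  d4 = d1/4 - d2*3 = -34/3
  d5 = d1/3 + d4*5 - d3/3 = -1061/18
  d6 = d2/5 = 4/5
  d7 = d3 - d5 + d1 = 640/9
  d8 = d4/3 + d2/4 + d5/2 = -129/4
  d9 = d4*4 = -136/3
Walk from origin (0, 0):
  seg 1: down by d1 = 8/3 → (0, -8/3)
  seg 2: up by d2 = 4 → (0, 4/3)
  seg 3: down by d8 = -129/4 → (0, 403/12)
  seg 4: down by d1 = 8/3 → (0, 371/12)
  seg 5: right by d4 = -34/3 → (-34/3, 371/12)
  seg 6: right by d3 = 19/2 → (-11/6, 371/12)
  seg 7: right by d9 = -136/3 → (-283/6, 371/12)
  seg 8: down by d2 = 4 → (-283/6, 323/12)
  seg 9: down by d9 = -136/3 → (-283/6, 289/4)
  seg 10: down by d6 = 4/5 → (-283/6, 1429/20)

d4 = -34/3
d5 = -1061/18
d6 = 4/5
d7 = 640/9
d8 = -129/4
d9 = -136/3
endpoint = (-283/6, 1429/20)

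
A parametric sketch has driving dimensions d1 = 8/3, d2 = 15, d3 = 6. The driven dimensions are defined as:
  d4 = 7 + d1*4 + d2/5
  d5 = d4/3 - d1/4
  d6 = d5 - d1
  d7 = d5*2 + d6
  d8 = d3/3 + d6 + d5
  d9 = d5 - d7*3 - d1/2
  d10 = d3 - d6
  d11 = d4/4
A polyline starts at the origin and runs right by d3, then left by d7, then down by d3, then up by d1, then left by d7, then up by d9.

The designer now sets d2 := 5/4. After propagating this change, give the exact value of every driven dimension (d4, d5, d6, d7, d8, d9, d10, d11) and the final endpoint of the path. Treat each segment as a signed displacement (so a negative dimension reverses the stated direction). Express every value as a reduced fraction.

d4 = 215/12
d5 = 191/36
d6 = 95/36
d7 = 53/4
d8 = 179/18
d9 = -322/9
d10 = 121/36
d11 = 215/48
endpoint = (-41/2, -352/9)

Apply edit: d2 := 5/4
  d4 = 7 + d1*4 + d2/5 = 215/12
  d5 = d4/3 - d1/4 = 191/36
  d6 = d5 - d1 = 95/36
  d7 = d5*2 + d6 = 53/4
  d8 = d3/3 + d6 + d5 = 179/18
  d9 = d5 - d7*3 - d1/2 = -322/9
  d10 = d3 - d6 = 121/36
  d11 = d4/4 = 215/48
Walk from origin (0, 0):
  seg 1: right by d3 = 6 → (6, 0)
  seg 2: left by d7 = 53/4 → (-29/4, 0)
  seg 3: down by d3 = 6 → (-29/4, -6)
  seg 4: up by d1 = 8/3 → (-29/4, -10/3)
  seg 5: left by d7 = 53/4 → (-41/2, -10/3)
  seg 6: up by d9 = -322/9 → (-41/2, -352/9)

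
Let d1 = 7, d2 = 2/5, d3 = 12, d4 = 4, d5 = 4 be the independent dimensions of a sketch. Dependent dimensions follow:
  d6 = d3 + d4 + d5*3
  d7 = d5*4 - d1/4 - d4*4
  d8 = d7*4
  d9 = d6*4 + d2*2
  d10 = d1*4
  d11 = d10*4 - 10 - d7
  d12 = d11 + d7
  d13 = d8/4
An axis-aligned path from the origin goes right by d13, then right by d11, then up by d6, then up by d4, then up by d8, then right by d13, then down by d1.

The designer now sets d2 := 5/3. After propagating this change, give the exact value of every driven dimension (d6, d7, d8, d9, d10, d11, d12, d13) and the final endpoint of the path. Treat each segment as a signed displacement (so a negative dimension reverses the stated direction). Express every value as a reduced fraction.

Apply edit: d2 := 5/3
  d6 = d3 + d4 + d5*3 = 28
  d7 = d5*4 - d1/4 - d4*4 = -7/4
  d8 = d7*4 = -7
  d9 = d6*4 + d2*2 = 346/3
  d10 = d1*4 = 28
  d11 = d10*4 - 10 - d7 = 415/4
  d12 = d11 + d7 = 102
  d13 = d8/4 = -7/4
Walk from origin (0, 0):
  seg 1: right by d13 = -7/4 → (-7/4, 0)
  seg 2: right by d11 = 415/4 → (102, 0)
  seg 3: up by d6 = 28 → (102, 28)
  seg 4: up by d4 = 4 → (102, 32)
  seg 5: up by d8 = -7 → (102, 25)
  seg 6: right by d13 = -7/4 → (401/4, 25)
  seg 7: down by d1 = 7 → (401/4, 18)

d6 = 28
d7 = -7/4
d8 = -7
d9 = 346/3
d10 = 28
d11 = 415/4
d12 = 102
d13 = -7/4
endpoint = (401/4, 18)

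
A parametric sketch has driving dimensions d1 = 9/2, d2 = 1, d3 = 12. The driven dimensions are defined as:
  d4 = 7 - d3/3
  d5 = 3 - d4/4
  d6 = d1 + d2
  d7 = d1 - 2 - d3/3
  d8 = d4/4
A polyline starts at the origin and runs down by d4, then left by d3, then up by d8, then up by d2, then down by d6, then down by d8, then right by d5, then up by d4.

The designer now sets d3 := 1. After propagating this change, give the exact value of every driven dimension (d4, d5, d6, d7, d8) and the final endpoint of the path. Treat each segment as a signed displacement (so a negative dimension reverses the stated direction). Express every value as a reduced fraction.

Apply edit: d3 := 1
  d4 = 7 - d3/3 = 20/3
  d5 = 3 - d4/4 = 4/3
  d6 = d1 + d2 = 11/2
  d7 = d1 - 2 - d3/3 = 13/6
  d8 = d4/4 = 5/3
Walk from origin (0, 0):
  seg 1: down by d4 = 20/3 → (0, -20/3)
  seg 2: left by d3 = 1 → (-1, -20/3)
  seg 3: up by d8 = 5/3 → (-1, -5)
  seg 4: up by d2 = 1 → (-1, -4)
  seg 5: down by d6 = 11/2 → (-1, -19/2)
  seg 6: down by d8 = 5/3 → (-1, -67/6)
  seg 7: right by d5 = 4/3 → (1/3, -67/6)
  seg 8: up by d4 = 20/3 → (1/3, -9/2)

d4 = 20/3
d5 = 4/3
d6 = 11/2
d7 = 13/6
d8 = 5/3
endpoint = (1/3, -9/2)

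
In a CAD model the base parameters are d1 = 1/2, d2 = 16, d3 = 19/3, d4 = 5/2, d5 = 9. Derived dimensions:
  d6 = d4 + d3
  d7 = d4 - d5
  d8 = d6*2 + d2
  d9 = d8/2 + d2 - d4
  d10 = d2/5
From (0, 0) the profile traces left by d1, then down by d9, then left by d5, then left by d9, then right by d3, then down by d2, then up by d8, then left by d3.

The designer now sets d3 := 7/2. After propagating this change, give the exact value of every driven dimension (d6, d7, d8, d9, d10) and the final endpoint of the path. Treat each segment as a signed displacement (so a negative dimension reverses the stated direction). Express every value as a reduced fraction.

Apply edit: d3 := 7/2
  d6 = d4 + d3 = 6
  d7 = d4 - d5 = -13/2
  d8 = d6*2 + d2 = 28
  d9 = d8/2 + d2 - d4 = 55/2
  d10 = d2/5 = 16/5
Walk from origin (0, 0):
  seg 1: left by d1 = 1/2 → (-1/2, 0)
  seg 2: down by d9 = 55/2 → (-1/2, -55/2)
  seg 3: left by d5 = 9 → (-19/2, -55/2)
  seg 4: left by d9 = 55/2 → (-37, -55/2)
  seg 5: right by d3 = 7/2 → (-67/2, -55/2)
  seg 6: down by d2 = 16 → (-67/2, -87/2)
  seg 7: up by d8 = 28 → (-67/2, -31/2)
  seg 8: left by d3 = 7/2 → (-37, -31/2)

d6 = 6
d7 = -13/2
d8 = 28
d9 = 55/2
d10 = 16/5
endpoint = (-37, -31/2)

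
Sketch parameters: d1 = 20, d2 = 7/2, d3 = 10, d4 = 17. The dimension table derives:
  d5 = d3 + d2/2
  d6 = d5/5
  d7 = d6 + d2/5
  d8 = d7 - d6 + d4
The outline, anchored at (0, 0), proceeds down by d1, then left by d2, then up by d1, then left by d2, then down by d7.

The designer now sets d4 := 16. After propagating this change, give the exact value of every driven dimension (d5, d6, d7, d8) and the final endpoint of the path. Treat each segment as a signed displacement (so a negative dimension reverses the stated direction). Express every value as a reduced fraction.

d5 = 47/4
d6 = 47/20
d7 = 61/20
d8 = 167/10
endpoint = (-7, -61/20)

Apply edit: d4 := 16
  d5 = d3 + d2/2 = 47/4
  d6 = d5/5 = 47/20
  d7 = d6 + d2/5 = 61/20
  d8 = d7 - d6 + d4 = 167/10
Walk from origin (0, 0):
  seg 1: down by d1 = 20 → (0, -20)
  seg 2: left by d2 = 7/2 → (-7/2, -20)
  seg 3: up by d1 = 20 → (-7/2, 0)
  seg 4: left by d2 = 7/2 → (-7, 0)
  seg 5: down by d7 = 61/20 → (-7, -61/20)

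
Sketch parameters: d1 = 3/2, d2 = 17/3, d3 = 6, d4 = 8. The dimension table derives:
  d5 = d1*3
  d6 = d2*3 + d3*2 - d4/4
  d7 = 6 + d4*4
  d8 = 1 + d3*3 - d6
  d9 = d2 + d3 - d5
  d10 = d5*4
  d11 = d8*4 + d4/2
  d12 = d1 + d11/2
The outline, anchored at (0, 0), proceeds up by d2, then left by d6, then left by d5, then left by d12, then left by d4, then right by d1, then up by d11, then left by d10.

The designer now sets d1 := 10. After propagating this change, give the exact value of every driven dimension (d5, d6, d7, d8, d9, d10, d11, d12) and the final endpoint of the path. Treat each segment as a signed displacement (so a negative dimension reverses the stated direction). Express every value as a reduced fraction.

d5 = 30
d6 = 27
d7 = 38
d8 = -8
d9 = -55/3
d10 = 120
d11 = -28
d12 = -4
endpoint = (-171, -67/3)

Apply edit: d1 := 10
  d5 = d1*3 = 30
  d6 = d2*3 + d3*2 - d4/4 = 27
  d7 = 6 + d4*4 = 38
  d8 = 1 + d3*3 - d6 = -8
  d9 = d2 + d3 - d5 = -55/3
  d10 = d5*4 = 120
  d11 = d8*4 + d4/2 = -28
  d12 = d1 + d11/2 = -4
Walk from origin (0, 0):
  seg 1: up by d2 = 17/3 → (0, 17/3)
  seg 2: left by d6 = 27 → (-27, 17/3)
  seg 3: left by d5 = 30 → (-57, 17/3)
  seg 4: left by d12 = -4 → (-53, 17/3)
  seg 5: left by d4 = 8 → (-61, 17/3)
  seg 6: right by d1 = 10 → (-51, 17/3)
  seg 7: up by d11 = -28 → (-51, -67/3)
  seg 8: left by d10 = 120 → (-171, -67/3)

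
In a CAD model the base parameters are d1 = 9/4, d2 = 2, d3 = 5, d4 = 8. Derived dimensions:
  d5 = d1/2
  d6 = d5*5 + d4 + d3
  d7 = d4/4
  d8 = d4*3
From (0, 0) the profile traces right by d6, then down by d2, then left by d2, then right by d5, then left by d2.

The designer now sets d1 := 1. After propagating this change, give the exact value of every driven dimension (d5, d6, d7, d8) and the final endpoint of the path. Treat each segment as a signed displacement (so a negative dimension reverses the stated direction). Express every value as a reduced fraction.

Apply edit: d1 := 1
  d5 = d1/2 = 1/2
  d6 = d5*5 + d4 + d3 = 31/2
  d7 = d4/4 = 2
  d8 = d4*3 = 24
Walk from origin (0, 0):
  seg 1: right by d6 = 31/2 → (31/2, 0)
  seg 2: down by d2 = 2 → (31/2, -2)
  seg 3: left by d2 = 2 → (27/2, -2)
  seg 4: right by d5 = 1/2 → (14, -2)
  seg 5: left by d2 = 2 → (12, -2)

d5 = 1/2
d6 = 31/2
d7 = 2
d8 = 24
endpoint = (12, -2)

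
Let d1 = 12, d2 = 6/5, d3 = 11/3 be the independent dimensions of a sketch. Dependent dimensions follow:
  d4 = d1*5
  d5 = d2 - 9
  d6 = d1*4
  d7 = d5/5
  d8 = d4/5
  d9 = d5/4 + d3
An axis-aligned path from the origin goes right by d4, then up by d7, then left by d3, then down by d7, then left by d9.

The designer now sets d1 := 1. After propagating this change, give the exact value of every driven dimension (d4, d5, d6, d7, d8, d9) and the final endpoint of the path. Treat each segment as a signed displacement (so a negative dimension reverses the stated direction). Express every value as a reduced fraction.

d4 = 5
d5 = -39/5
d6 = 4
d7 = -39/25
d8 = 1
d9 = 103/60
endpoint = (-23/60, 0)

Apply edit: d1 := 1
  d4 = d1*5 = 5
  d5 = d2 - 9 = -39/5
  d6 = d1*4 = 4
  d7 = d5/5 = -39/25
  d8 = d4/5 = 1
  d9 = d5/4 + d3 = 103/60
Walk from origin (0, 0):
  seg 1: right by d4 = 5 → (5, 0)
  seg 2: up by d7 = -39/25 → (5, -39/25)
  seg 3: left by d3 = 11/3 → (4/3, -39/25)
  seg 4: down by d7 = -39/25 → (4/3, 0)
  seg 5: left by d9 = 103/60 → (-23/60, 0)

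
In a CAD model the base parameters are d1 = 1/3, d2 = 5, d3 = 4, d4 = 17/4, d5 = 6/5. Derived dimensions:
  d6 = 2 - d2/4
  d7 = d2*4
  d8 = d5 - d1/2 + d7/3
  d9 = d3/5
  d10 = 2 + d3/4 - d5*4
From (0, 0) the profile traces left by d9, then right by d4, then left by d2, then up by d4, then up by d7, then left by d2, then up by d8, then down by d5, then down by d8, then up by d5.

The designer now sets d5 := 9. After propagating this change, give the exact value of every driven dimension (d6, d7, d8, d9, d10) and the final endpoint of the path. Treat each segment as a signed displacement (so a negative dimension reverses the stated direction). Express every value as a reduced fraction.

Apply edit: d5 := 9
  d6 = 2 - d2/4 = 3/4
  d7 = d2*4 = 20
  d8 = d5 - d1/2 + d7/3 = 31/2
  d9 = d3/5 = 4/5
  d10 = 2 + d3/4 - d5*4 = -33
Walk from origin (0, 0):
  seg 1: left by d9 = 4/5 → (-4/5, 0)
  seg 2: right by d4 = 17/4 → (69/20, 0)
  seg 3: left by d2 = 5 → (-31/20, 0)
  seg 4: up by d4 = 17/4 → (-31/20, 17/4)
  seg 5: up by d7 = 20 → (-31/20, 97/4)
  seg 6: left by d2 = 5 → (-131/20, 97/4)
  seg 7: up by d8 = 31/2 → (-131/20, 159/4)
  seg 8: down by d5 = 9 → (-131/20, 123/4)
  seg 9: down by d8 = 31/2 → (-131/20, 61/4)
  seg 10: up by d5 = 9 → (-131/20, 97/4)

d6 = 3/4
d7 = 20
d8 = 31/2
d9 = 4/5
d10 = -33
endpoint = (-131/20, 97/4)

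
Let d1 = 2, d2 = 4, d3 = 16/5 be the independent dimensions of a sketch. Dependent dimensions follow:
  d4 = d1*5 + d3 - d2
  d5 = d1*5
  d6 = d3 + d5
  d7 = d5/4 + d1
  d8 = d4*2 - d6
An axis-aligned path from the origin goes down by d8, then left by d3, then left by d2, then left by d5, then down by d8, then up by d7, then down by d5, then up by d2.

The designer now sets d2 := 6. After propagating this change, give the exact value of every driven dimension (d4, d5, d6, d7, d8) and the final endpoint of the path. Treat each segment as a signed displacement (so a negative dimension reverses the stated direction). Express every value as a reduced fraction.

d4 = 36/5
d5 = 10
d6 = 66/5
d7 = 9/2
d8 = 6/5
endpoint = (-96/5, -19/10)

Apply edit: d2 := 6
  d4 = d1*5 + d3 - d2 = 36/5
  d5 = d1*5 = 10
  d6 = d3 + d5 = 66/5
  d7 = d5/4 + d1 = 9/2
  d8 = d4*2 - d6 = 6/5
Walk from origin (0, 0):
  seg 1: down by d8 = 6/5 → (0, -6/5)
  seg 2: left by d3 = 16/5 → (-16/5, -6/5)
  seg 3: left by d2 = 6 → (-46/5, -6/5)
  seg 4: left by d5 = 10 → (-96/5, -6/5)
  seg 5: down by d8 = 6/5 → (-96/5, -12/5)
  seg 6: up by d7 = 9/2 → (-96/5, 21/10)
  seg 7: down by d5 = 10 → (-96/5, -79/10)
  seg 8: up by d2 = 6 → (-96/5, -19/10)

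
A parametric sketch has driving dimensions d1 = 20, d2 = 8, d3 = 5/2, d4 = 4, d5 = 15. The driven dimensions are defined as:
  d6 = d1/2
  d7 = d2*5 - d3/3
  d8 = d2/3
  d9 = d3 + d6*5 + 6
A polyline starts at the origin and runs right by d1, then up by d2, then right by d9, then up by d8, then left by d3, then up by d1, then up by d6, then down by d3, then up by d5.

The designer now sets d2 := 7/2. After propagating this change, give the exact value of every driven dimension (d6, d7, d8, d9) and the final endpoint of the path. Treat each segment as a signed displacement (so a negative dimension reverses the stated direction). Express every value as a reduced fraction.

d6 = 10
d7 = 50/3
d8 = 7/6
d9 = 117/2
endpoint = (76, 283/6)

Apply edit: d2 := 7/2
  d6 = d1/2 = 10
  d7 = d2*5 - d3/3 = 50/3
  d8 = d2/3 = 7/6
  d9 = d3 + d6*5 + 6 = 117/2
Walk from origin (0, 0):
  seg 1: right by d1 = 20 → (20, 0)
  seg 2: up by d2 = 7/2 → (20, 7/2)
  seg 3: right by d9 = 117/2 → (157/2, 7/2)
  seg 4: up by d8 = 7/6 → (157/2, 14/3)
  seg 5: left by d3 = 5/2 → (76, 14/3)
  seg 6: up by d1 = 20 → (76, 74/3)
  seg 7: up by d6 = 10 → (76, 104/3)
  seg 8: down by d3 = 5/2 → (76, 193/6)
  seg 9: up by d5 = 15 → (76, 283/6)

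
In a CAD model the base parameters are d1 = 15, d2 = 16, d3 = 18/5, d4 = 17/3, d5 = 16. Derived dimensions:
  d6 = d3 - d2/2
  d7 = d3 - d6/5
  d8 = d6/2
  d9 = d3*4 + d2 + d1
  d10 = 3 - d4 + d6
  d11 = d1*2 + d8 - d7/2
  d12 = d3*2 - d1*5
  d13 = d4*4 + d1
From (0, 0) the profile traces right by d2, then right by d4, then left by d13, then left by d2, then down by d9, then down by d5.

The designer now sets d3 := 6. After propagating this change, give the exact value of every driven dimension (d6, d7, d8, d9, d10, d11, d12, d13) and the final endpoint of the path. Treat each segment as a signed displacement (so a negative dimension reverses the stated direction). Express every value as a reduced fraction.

Apply edit: d3 := 6
  d6 = d3 - d2/2 = -2
  d7 = d3 - d6/5 = 32/5
  d8 = d6/2 = -1
  d9 = d3*4 + d2 + d1 = 55
  d10 = 3 - d4 + d6 = -14/3
  d11 = d1*2 + d8 - d7/2 = 129/5
  d12 = d3*2 - d1*5 = -63
  d13 = d4*4 + d1 = 113/3
Walk from origin (0, 0):
  seg 1: right by d2 = 16 → (16, 0)
  seg 2: right by d4 = 17/3 → (65/3, 0)
  seg 3: left by d13 = 113/3 → (-16, 0)
  seg 4: left by d2 = 16 → (-32, 0)
  seg 5: down by d9 = 55 → (-32, -55)
  seg 6: down by d5 = 16 → (-32, -71)

d6 = -2
d7 = 32/5
d8 = -1
d9 = 55
d10 = -14/3
d11 = 129/5
d12 = -63
d13 = 113/3
endpoint = (-32, -71)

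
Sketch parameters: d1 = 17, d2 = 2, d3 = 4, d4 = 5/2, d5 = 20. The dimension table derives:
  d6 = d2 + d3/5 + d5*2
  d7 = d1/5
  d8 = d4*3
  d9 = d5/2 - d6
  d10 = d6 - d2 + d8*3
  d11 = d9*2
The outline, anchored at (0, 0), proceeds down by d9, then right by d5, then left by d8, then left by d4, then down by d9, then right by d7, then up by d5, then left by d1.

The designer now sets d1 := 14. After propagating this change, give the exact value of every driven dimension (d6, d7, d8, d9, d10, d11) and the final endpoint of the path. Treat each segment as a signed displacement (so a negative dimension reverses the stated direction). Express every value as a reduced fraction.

Apply edit: d1 := 14
  d6 = d2 + d3/5 + d5*2 = 214/5
  d7 = d1/5 = 14/5
  d8 = d4*3 = 15/2
  d9 = d5/2 - d6 = -164/5
  d10 = d6 - d2 + d8*3 = 633/10
  d11 = d9*2 = -328/5
Walk from origin (0, 0):
  seg 1: down by d9 = -164/5 → (0, 164/5)
  seg 2: right by d5 = 20 → (20, 164/5)
  seg 3: left by d8 = 15/2 → (25/2, 164/5)
  seg 4: left by d4 = 5/2 → (10, 164/5)
  seg 5: down by d9 = -164/5 → (10, 328/5)
  seg 6: right by d7 = 14/5 → (64/5, 328/5)
  seg 7: up by d5 = 20 → (64/5, 428/5)
  seg 8: left by d1 = 14 → (-6/5, 428/5)

d6 = 214/5
d7 = 14/5
d8 = 15/2
d9 = -164/5
d10 = 633/10
d11 = -328/5
endpoint = (-6/5, 428/5)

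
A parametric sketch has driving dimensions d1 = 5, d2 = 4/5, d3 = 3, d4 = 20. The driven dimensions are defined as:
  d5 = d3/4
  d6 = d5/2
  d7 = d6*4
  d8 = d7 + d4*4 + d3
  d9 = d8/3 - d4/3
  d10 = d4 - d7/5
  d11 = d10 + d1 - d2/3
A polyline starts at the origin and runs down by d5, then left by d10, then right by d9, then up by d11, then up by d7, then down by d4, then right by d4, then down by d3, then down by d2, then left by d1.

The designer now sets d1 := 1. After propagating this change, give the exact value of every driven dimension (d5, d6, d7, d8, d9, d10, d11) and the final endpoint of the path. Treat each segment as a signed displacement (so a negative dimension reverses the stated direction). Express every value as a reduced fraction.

d5 = 3/4
d6 = 3/8
d7 = 3/2
d8 = 169/2
d9 = 43/2
d10 = 197/10
d11 = 613/30
endpoint = (104/5, -157/60)

Apply edit: d1 := 1
  d5 = d3/4 = 3/4
  d6 = d5/2 = 3/8
  d7 = d6*4 = 3/2
  d8 = d7 + d4*4 + d3 = 169/2
  d9 = d8/3 - d4/3 = 43/2
  d10 = d4 - d7/5 = 197/10
  d11 = d10 + d1 - d2/3 = 613/30
Walk from origin (0, 0):
  seg 1: down by d5 = 3/4 → (0, -3/4)
  seg 2: left by d10 = 197/10 → (-197/10, -3/4)
  seg 3: right by d9 = 43/2 → (9/5, -3/4)
  seg 4: up by d11 = 613/30 → (9/5, 1181/60)
  seg 5: up by d7 = 3/2 → (9/5, 1271/60)
  seg 6: down by d4 = 20 → (9/5, 71/60)
  seg 7: right by d4 = 20 → (109/5, 71/60)
  seg 8: down by d3 = 3 → (109/5, -109/60)
  seg 9: down by d2 = 4/5 → (109/5, -157/60)
  seg 10: left by d1 = 1 → (104/5, -157/60)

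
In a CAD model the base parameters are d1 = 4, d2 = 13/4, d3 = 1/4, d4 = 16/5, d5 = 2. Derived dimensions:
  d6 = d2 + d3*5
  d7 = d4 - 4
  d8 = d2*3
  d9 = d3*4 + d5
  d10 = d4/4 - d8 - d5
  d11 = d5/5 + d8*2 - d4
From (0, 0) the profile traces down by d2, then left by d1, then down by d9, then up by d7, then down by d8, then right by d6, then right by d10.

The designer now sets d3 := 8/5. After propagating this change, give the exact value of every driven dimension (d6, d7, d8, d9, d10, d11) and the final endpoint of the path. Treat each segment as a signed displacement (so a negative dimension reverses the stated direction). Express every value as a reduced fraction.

d6 = 45/4
d7 = -4/5
d8 = 39/4
d9 = 42/5
d10 = -219/20
d11 = 167/10
endpoint = (-37/10, -111/5)

Apply edit: d3 := 8/5
  d6 = d2 + d3*5 = 45/4
  d7 = d4 - 4 = -4/5
  d8 = d2*3 = 39/4
  d9 = d3*4 + d5 = 42/5
  d10 = d4/4 - d8 - d5 = -219/20
  d11 = d5/5 + d8*2 - d4 = 167/10
Walk from origin (0, 0):
  seg 1: down by d2 = 13/4 → (0, -13/4)
  seg 2: left by d1 = 4 → (-4, -13/4)
  seg 3: down by d9 = 42/5 → (-4, -233/20)
  seg 4: up by d7 = -4/5 → (-4, -249/20)
  seg 5: down by d8 = 39/4 → (-4, -111/5)
  seg 6: right by d6 = 45/4 → (29/4, -111/5)
  seg 7: right by d10 = -219/20 → (-37/10, -111/5)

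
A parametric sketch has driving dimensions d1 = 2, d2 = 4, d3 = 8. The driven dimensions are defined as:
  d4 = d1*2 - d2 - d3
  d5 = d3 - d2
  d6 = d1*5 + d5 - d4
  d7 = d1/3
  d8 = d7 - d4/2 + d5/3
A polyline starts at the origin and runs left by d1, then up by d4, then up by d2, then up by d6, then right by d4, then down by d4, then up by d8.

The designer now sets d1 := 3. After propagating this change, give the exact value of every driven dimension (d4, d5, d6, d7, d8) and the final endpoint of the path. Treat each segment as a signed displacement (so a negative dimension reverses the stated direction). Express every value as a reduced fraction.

Apply edit: d1 := 3
  d4 = d1*2 - d2 - d3 = -6
  d5 = d3 - d2 = 4
  d6 = d1*5 + d5 - d4 = 25
  d7 = d1/3 = 1
  d8 = d7 - d4/2 + d5/3 = 16/3
Walk from origin (0, 0):
  seg 1: left by d1 = 3 → (-3, 0)
  seg 2: up by d4 = -6 → (-3, -6)
  seg 3: up by d2 = 4 → (-3, -2)
  seg 4: up by d6 = 25 → (-3, 23)
  seg 5: right by d4 = -6 → (-9, 23)
  seg 6: down by d4 = -6 → (-9, 29)
  seg 7: up by d8 = 16/3 → (-9, 103/3)

d4 = -6
d5 = 4
d6 = 25
d7 = 1
d8 = 16/3
endpoint = (-9, 103/3)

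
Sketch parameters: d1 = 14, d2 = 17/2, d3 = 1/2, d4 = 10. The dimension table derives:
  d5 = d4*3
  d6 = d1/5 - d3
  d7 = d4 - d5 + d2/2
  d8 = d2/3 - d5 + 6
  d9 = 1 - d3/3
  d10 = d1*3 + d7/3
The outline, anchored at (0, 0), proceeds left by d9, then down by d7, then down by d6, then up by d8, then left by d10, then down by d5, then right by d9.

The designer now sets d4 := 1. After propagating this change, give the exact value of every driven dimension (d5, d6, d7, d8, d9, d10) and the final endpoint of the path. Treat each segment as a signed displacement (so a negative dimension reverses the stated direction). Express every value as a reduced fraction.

Apply edit: d4 := 1
  d5 = d4*3 = 3
  d6 = d1/5 - d3 = 23/10
  d7 = d4 - d5 + d2/2 = 9/4
  d8 = d2/3 - d5 + 6 = 35/6
  d9 = 1 - d3/3 = 5/6
  d10 = d1*3 + d7/3 = 171/4
Walk from origin (0, 0):
  seg 1: left by d9 = 5/6 → (-5/6, 0)
  seg 2: down by d7 = 9/4 → (-5/6, -9/4)
  seg 3: down by d6 = 23/10 → (-5/6, -91/20)
  seg 4: up by d8 = 35/6 → (-5/6, 77/60)
  seg 5: left by d10 = 171/4 → (-523/12, 77/60)
  seg 6: down by d5 = 3 → (-523/12, -103/60)
  seg 7: right by d9 = 5/6 → (-171/4, -103/60)

d5 = 3
d6 = 23/10
d7 = 9/4
d8 = 35/6
d9 = 5/6
d10 = 171/4
endpoint = (-171/4, -103/60)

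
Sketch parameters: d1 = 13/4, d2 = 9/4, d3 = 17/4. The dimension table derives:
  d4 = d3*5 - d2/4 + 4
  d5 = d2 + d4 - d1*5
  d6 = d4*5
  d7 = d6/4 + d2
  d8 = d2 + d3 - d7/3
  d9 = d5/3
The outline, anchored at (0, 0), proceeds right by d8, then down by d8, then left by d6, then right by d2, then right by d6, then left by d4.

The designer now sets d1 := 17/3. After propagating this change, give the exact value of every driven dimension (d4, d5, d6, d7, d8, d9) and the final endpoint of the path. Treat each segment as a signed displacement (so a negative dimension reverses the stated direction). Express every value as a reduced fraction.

d4 = 395/16
d5 = -67/48
d6 = 1975/16
d7 = 2119/64
d8 = -871/192
d9 = -67/144
endpoint = (-5179/192, 871/192)

Apply edit: d1 := 17/3
  d4 = d3*5 - d2/4 + 4 = 395/16
  d5 = d2 + d4 - d1*5 = -67/48
  d6 = d4*5 = 1975/16
  d7 = d6/4 + d2 = 2119/64
  d8 = d2 + d3 - d7/3 = -871/192
  d9 = d5/3 = -67/144
Walk from origin (0, 0):
  seg 1: right by d8 = -871/192 → (-871/192, 0)
  seg 2: down by d8 = -871/192 → (-871/192, 871/192)
  seg 3: left by d6 = 1975/16 → (-24571/192, 871/192)
  seg 4: right by d2 = 9/4 → (-24139/192, 871/192)
  seg 5: right by d6 = 1975/16 → (-439/192, 871/192)
  seg 6: left by d4 = 395/16 → (-5179/192, 871/192)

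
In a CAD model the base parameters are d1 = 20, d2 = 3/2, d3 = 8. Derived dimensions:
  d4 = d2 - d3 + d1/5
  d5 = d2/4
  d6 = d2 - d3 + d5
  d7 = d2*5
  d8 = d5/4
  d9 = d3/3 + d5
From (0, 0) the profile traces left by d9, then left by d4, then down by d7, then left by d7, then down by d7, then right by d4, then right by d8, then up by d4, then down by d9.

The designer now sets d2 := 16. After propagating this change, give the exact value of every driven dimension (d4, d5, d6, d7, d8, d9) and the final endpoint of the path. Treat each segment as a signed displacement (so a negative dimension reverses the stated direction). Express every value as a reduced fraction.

d4 = 12
d5 = 4
d6 = 12
d7 = 80
d8 = 1
d9 = 20/3
endpoint = (-257/3, -464/3)

Apply edit: d2 := 16
  d4 = d2 - d3 + d1/5 = 12
  d5 = d2/4 = 4
  d6 = d2 - d3 + d5 = 12
  d7 = d2*5 = 80
  d8 = d5/4 = 1
  d9 = d3/3 + d5 = 20/3
Walk from origin (0, 0):
  seg 1: left by d9 = 20/3 → (-20/3, 0)
  seg 2: left by d4 = 12 → (-56/3, 0)
  seg 3: down by d7 = 80 → (-56/3, -80)
  seg 4: left by d7 = 80 → (-296/3, -80)
  seg 5: down by d7 = 80 → (-296/3, -160)
  seg 6: right by d4 = 12 → (-260/3, -160)
  seg 7: right by d8 = 1 → (-257/3, -160)
  seg 8: up by d4 = 12 → (-257/3, -148)
  seg 9: down by d9 = 20/3 → (-257/3, -464/3)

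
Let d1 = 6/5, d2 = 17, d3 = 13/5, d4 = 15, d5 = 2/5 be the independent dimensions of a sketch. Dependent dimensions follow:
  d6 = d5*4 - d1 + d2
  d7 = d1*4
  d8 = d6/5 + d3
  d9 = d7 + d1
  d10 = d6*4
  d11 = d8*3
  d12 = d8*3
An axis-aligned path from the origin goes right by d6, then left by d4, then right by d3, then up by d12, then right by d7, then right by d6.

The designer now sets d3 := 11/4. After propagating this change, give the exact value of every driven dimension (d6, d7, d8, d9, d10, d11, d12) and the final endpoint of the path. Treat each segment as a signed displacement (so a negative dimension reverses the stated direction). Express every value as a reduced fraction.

d6 = 87/5
d7 = 24/5
d8 = 623/100
d9 = 6
d10 = 348/5
d11 = 1869/100
d12 = 1869/100
endpoint = (547/20, 1869/100)

Apply edit: d3 := 11/4
  d6 = d5*4 - d1 + d2 = 87/5
  d7 = d1*4 = 24/5
  d8 = d6/5 + d3 = 623/100
  d9 = d7 + d1 = 6
  d10 = d6*4 = 348/5
  d11 = d8*3 = 1869/100
  d12 = d8*3 = 1869/100
Walk from origin (0, 0):
  seg 1: right by d6 = 87/5 → (87/5, 0)
  seg 2: left by d4 = 15 → (12/5, 0)
  seg 3: right by d3 = 11/4 → (103/20, 0)
  seg 4: up by d12 = 1869/100 → (103/20, 1869/100)
  seg 5: right by d7 = 24/5 → (199/20, 1869/100)
  seg 6: right by d6 = 87/5 → (547/20, 1869/100)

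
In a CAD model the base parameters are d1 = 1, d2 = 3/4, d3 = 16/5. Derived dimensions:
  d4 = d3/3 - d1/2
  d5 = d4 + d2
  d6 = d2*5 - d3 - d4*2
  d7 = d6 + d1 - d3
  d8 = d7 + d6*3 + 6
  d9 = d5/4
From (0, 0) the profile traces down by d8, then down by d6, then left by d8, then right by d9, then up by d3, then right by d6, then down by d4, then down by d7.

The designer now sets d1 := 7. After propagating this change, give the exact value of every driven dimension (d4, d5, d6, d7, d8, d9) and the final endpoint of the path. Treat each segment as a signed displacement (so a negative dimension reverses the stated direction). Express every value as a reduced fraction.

d4 = -73/30
d5 = -101/60
d6 = 65/12
d7 = 553/60
d8 = 472/15
d9 = -101/240
endpoint = (-6353/240, -607/15)

Apply edit: d1 := 7
  d4 = d3/3 - d1/2 = -73/30
  d5 = d4 + d2 = -101/60
  d6 = d2*5 - d3 - d4*2 = 65/12
  d7 = d6 + d1 - d3 = 553/60
  d8 = d7 + d6*3 + 6 = 472/15
  d9 = d5/4 = -101/240
Walk from origin (0, 0):
  seg 1: down by d8 = 472/15 → (0, -472/15)
  seg 2: down by d6 = 65/12 → (0, -2213/60)
  seg 3: left by d8 = 472/15 → (-472/15, -2213/60)
  seg 4: right by d9 = -101/240 → (-2551/80, -2213/60)
  seg 5: up by d3 = 16/5 → (-2551/80, -2021/60)
  seg 6: right by d6 = 65/12 → (-6353/240, -2021/60)
  seg 7: down by d4 = -73/30 → (-6353/240, -125/4)
  seg 8: down by d7 = 553/60 → (-6353/240, -607/15)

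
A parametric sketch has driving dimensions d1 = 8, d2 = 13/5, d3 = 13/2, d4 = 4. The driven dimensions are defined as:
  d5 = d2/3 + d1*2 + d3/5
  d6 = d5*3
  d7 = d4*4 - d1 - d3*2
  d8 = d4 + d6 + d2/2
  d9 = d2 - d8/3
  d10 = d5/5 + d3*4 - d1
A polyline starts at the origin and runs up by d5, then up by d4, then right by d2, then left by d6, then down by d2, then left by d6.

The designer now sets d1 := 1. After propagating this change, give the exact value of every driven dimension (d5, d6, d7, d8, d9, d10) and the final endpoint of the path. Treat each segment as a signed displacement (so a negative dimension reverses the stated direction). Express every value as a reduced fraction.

Apply edit: d1 := 1
  d5 = d2/3 + d1*2 + d3/5 = 25/6
  d6 = d5*3 = 25/2
  d7 = d4*4 - d1 - d3*2 = 2
  d8 = d4 + d6 + d2/2 = 89/5
  d9 = d2 - d8/3 = -10/3
  d10 = d5/5 + d3*4 - d1 = 155/6
Walk from origin (0, 0):
  seg 1: up by d5 = 25/6 → (0, 25/6)
  seg 2: up by d4 = 4 → (0, 49/6)
  seg 3: right by d2 = 13/5 → (13/5, 49/6)
  seg 4: left by d6 = 25/2 → (-99/10, 49/6)
  seg 5: down by d2 = 13/5 → (-99/10, 167/30)
  seg 6: left by d6 = 25/2 → (-112/5, 167/30)

d5 = 25/6
d6 = 25/2
d7 = 2
d8 = 89/5
d9 = -10/3
d10 = 155/6
endpoint = (-112/5, 167/30)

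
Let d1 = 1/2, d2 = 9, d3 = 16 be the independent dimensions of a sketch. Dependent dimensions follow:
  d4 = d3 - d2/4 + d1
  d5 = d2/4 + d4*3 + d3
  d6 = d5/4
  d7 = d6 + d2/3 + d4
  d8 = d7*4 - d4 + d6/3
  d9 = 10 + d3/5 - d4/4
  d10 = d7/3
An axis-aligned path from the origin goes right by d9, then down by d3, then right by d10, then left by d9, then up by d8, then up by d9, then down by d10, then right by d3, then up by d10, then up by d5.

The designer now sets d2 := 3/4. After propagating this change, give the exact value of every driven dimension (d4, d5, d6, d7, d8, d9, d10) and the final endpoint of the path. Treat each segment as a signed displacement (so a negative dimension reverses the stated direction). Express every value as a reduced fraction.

d4 = 261/16
d5 = 521/8
d6 = 521/32
d7 = 1051/32
d8 = 11567/96
d9 = 2919/320
d10 = 1051/96
endpoint = (2587/96, 171587/960)

Apply edit: d2 := 3/4
  d4 = d3 - d2/4 + d1 = 261/16
  d5 = d2/4 + d4*3 + d3 = 521/8
  d6 = d5/4 = 521/32
  d7 = d6 + d2/3 + d4 = 1051/32
  d8 = d7*4 - d4 + d6/3 = 11567/96
  d9 = 10 + d3/5 - d4/4 = 2919/320
  d10 = d7/3 = 1051/96
Walk from origin (0, 0):
  seg 1: right by d9 = 2919/320 → (2919/320, 0)
  seg 2: down by d3 = 16 → (2919/320, -16)
  seg 3: right by d10 = 1051/96 → (19267/960, -16)
  seg 4: left by d9 = 2919/320 → (1051/96, -16)
  seg 5: up by d8 = 11567/96 → (1051/96, 10031/96)
  seg 6: up by d9 = 2919/320 → (1051/96, 109067/960)
  seg 7: down by d10 = 1051/96 → (1051/96, 98557/960)
  seg 8: right by d3 = 16 → (2587/96, 98557/960)
  seg 9: up by d10 = 1051/96 → (2587/96, 109067/960)
  seg 10: up by d5 = 521/8 → (2587/96, 171587/960)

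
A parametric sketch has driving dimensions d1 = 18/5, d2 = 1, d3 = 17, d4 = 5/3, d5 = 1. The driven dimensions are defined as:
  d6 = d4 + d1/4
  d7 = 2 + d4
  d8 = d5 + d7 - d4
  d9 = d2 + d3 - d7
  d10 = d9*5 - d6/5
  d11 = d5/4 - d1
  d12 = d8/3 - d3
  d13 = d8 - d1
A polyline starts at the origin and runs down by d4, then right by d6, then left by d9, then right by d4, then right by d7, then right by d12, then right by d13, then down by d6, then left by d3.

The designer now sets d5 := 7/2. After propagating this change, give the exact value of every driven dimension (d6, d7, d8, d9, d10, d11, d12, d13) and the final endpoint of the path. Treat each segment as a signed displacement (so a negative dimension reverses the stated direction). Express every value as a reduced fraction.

d6 = 77/30
d7 = 11/3
d8 = 11/2
d9 = 43/3
d10 = 10673/150
d11 = -109/40
d12 = -91/6
d13 = 19/10
endpoint = (-367/10, -127/30)

Apply edit: d5 := 7/2
  d6 = d4 + d1/4 = 77/30
  d7 = 2 + d4 = 11/3
  d8 = d5 + d7 - d4 = 11/2
  d9 = d2 + d3 - d7 = 43/3
  d10 = d9*5 - d6/5 = 10673/150
  d11 = d5/4 - d1 = -109/40
  d12 = d8/3 - d3 = -91/6
  d13 = d8 - d1 = 19/10
Walk from origin (0, 0):
  seg 1: down by d4 = 5/3 → (0, -5/3)
  seg 2: right by d6 = 77/30 → (77/30, -5/3)
  seg 3: left by d9 = 43/3 → (-353/30, -5/3)
  seg 4: right by d4 = 5/3 → (-101/10, -5/3)
  seg 5: right by d7 = 11/3 → (-193/30, -5/3)
  seg 6: right by d12 = -91/6 → (-108/5, -5/3)
  seg 7: right by d13 = 19/10 → (-197/10, -5/3)
  seg 8: down by d6 = 77/30 → (-197/10, -127/30)
  seg 9: left by d3 = 17 → (-367/10, -127/30)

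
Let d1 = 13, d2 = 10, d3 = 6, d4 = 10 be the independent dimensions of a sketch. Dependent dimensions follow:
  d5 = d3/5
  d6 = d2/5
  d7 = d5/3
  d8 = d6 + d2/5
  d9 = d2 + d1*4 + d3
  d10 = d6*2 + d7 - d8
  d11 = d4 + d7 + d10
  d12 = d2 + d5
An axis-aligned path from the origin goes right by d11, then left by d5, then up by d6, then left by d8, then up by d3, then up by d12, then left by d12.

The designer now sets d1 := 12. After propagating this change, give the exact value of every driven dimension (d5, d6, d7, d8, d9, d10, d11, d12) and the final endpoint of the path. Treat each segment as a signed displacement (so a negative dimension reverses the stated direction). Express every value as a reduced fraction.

Apply edit: d1 := 12
  d5 = d3/5 = 6/5
  d6 = d2/5 = 2
  d7 = d5/3 = 2/5
  d8 = d6 + d2/5 = 4
  d9 = d2 + d1*4 + d3 = 64
  d10 = d6*2 + d7 - d8 = 2/5
  d11 = d4 + d7 + d10 = 54/5
  d12 = d2 + d5 = 56/5
Walk from origin (0, 0):
  seg 1: right by d11 = 54/5 → (54/5, 0)
  seg 2: left by d5 = 6/5 → (48/5, 0)
  seg 3: up by d6 = 2 → (48/5, 2)
  seg 4: left by d8 = 4 → (28/5, 2)
  seg 5: up by d3 = 6 → (28/5, 8)
  seg 6: up by d12 = 56/5 → (28/5, 96/5)
  seg 7: left by d12 = 56/5 → (-28/5, 96/5)

d5 = 6/5
d6 = 2
d7 = 2/5
d8 = 4
d9 = 64
d10 = 2/5
d11 = 54/5
d12 = 56/5
endpoint = (-28/5, 96/5)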